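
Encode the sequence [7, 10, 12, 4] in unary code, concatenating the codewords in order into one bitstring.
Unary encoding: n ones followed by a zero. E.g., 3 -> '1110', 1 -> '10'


Encode each number as n ones followed by a terminating 0:
  7 -> 11111110 (8 bits)
  10 -> 11111111110 (11 bits)
  12 -> 1111111111110 (13 bits)
  4 -> 11110 (5 bits)
Total length = 8 + 11 + 13 + 5 = 37 bits.

Unary([7, 10, 12, 4]) = 1111111011111111110111111111111011110 (37 bits)


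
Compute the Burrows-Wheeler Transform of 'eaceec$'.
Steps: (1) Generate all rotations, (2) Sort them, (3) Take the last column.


Rotations (sorted):
  0: $eaceec -> last char: c
  1: aceec$e -> last char: e
  2: c$eacee -> last char: e
  3: ceec$ea -> last char: a
  4: eaceec$ -> last char: $
  5: ec$eace -> last char: e
  6: eec$eac -> last char: c


BWT = ceea$ec


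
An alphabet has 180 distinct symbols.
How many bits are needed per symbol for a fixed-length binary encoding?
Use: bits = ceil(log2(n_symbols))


log2(180) = 7.4919
Bracket: 2^7 = 128 < 180 <= 2^8 = 256
So ceil(log2(180)) = 8

bits = ceil(log2(180)) = ceil(7.4919) = 8 bits


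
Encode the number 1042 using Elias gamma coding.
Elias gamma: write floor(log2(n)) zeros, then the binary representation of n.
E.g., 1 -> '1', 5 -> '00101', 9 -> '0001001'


num_bits = floor(log2(1042)) + 1 = 11
leading_zeros = num_bits - 1 = 10
binary(1042) = 10000010010

Elias gamma(1042) = '0000000000' + '10000010010' = 000000000010000010010 (21 bits)


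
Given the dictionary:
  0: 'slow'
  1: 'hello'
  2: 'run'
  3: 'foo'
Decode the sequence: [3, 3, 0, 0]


Look up each index in the dictionary:
  3 -> 'foo'
  3 -> 'foo'
  0 -> 'slow'
  0 -> 'slow'

Decoded: "foo foo slow slow"


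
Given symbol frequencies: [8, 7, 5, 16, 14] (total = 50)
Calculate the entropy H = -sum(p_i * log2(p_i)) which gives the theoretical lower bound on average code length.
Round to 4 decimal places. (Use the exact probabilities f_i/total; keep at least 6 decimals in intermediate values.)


Per-symbol terms -p_i * log2(p_i) with p_i = f_i/50:
  p = 8/50 = 0.160000: log2(p) = -2.643856, -p*log2(p) = 0.423017
  p = 7/50 = 0.140000: log2(p) = -2.836501, -p*log2(p) = 0.397110
  p = 5/50 = 0.100000: log2(p) = -3.321928, -p*log2(p) = 0.332193
  p = 16/50 = 0.320000: log2(p) = -1.643856, -p*log2(p) = 0.526034
  p = 14/50 = 0.280000: log2(p) = -1.836501, -p*log2(p) = 0.514220
H = 0.423017 + 0.397110 + 0.332193 + 0.526034 + 0.514220 = 2.192574

H = 2.1926 bits/symbol


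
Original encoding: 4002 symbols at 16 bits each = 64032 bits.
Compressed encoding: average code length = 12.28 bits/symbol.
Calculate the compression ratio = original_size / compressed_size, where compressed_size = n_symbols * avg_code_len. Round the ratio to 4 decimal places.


original_size = n_symbols * orig_bits = 4002 * 16 = 64032 bits
compressed_size = n_symbols * avg_code_len = 4002 * 12.28 = 49144.56 bits
ratio = original_size / compressed_size = 64032 / 49144.56 = 1.3029

Compression ratio = 1.3029


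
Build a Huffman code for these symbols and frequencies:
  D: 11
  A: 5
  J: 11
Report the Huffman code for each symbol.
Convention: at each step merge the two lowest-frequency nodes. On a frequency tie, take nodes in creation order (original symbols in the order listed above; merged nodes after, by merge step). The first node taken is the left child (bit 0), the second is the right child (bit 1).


Huffman tree construction:
Step 1: Merge A(5) + D(11) = 16
Step 2: Merge J(11) + (A+D)(16) = 27
Read each symbol's code off the tree from the root (left child = 0, right child = 1).

Codes:
  D: 11 (length 2)
  A: 10 (length 2)
  J: 0 (length 1)
Average code length: 43/27 = 1.5926 bits/symbol


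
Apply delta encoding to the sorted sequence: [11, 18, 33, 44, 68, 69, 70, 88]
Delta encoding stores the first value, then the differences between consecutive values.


First value: 11
Deltas:
  18 - 11 = 7
  33 - 18 = 15
  44 - 33 = 11
  68 - 44 = 24
  69 - 68 = 1
  70 - 69 = 1
  88 - 70 = 18


Delta encoded: [11, 7, 15, 11, 24, 1, 1, 18]


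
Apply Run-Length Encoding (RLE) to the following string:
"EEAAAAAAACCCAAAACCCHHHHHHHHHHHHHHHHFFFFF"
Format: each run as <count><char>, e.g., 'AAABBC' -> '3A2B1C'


Scanning runs left to right:
  i=0: run of 'E' x 2 -> '2E'
  i=2: run of 'A' x 7 -> '7A'
  i=9: run of 'C' x 3 -> '3C'
  i=12: run of 'A' x 4 -> '4A'
  i=16: run of 'C' x 3 -> '3C'
  i=19: run of 'H' x 16 -> '16H'
  i=35: run of 'F' x 5 -> '5F'

RLE = 2E7A3C4A3C16H5F


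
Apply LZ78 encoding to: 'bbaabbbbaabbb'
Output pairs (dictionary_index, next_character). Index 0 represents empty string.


LZ78 encoding steps:
Dictionary: {0: ''}
Step 1: w='' (idx 0), next='b' -> output (0, 'b'), add 'b' as idx 1
Step 2: w='b' (idx 1), next='a' -> output (1, 'a'), add 'ba' as idx 2
Step 3: w='' (idx 0), next='a' -> output (0, 'a'), add 'a' as idx 3
Step 4: w='b' (idx 1), next='b' -> output (1, 'b'), add 'bb' as idx 4
Step 5: w='bb' (idx 4), next='a' -> output (4, 'a'), add 'bba' as idx 5
Step 6: w='a' (idx 3), next='b' -> output (3, 'b'), add 'ab' as idx 6
Step 7: w='bb' (idx 4), end of input -> output (4, '')


Encoded: [(0, 'b'), (1, 'a'), (0, 'a'), (1, 'b'), (4, 'a'), (3, 'b'), (4, '')]


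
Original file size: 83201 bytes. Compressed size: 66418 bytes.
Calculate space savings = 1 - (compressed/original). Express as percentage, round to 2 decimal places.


ratio = compressed/original = 66418/83201 = 0.798284
savings = 1 - ratio = 1 - 0.798284 = 0.201716
as a percentage: 0.201716 * 100 = 20.17%

Space savings = 1 - 66418/83201 = 20.17%


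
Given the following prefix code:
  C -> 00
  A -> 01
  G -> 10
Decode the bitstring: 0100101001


Decoding step by step:
Bits 01 -> A
Bits 00 -> C
Bits 10 -> G
Bits 10 -> G
Bits 01 -> A


Decoded message: ACGGA


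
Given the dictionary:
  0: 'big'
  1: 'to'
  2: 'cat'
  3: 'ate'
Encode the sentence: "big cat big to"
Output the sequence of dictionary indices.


Look up each word in the dictionary:
  'big' -> 0
  'cat' -> 2
  'big' -> 0
  'to' -> 1

Encoded: [0, 2, 0, 1]


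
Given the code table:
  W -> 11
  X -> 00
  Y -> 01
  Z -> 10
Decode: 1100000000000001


Decoding:
11 -> W
00 -> X
00 -> X
00 -> X
00 -> X
00 -> X
00 -> X
01 -> Y


Result: WXXXXXXY


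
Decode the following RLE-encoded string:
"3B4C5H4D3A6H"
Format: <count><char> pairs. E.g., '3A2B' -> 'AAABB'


Expanding each <count><char> pair:
  3B -> 'BBB'
  4C -> 'CCCC'
  5H -> 'HHHHH'
  4D -> 'DDDD'
  3A -> 'AAA'
  6H -> 'HHHHHH'

Decoded = BBBCCCCHHHHHDDDDAAAHHHHHH


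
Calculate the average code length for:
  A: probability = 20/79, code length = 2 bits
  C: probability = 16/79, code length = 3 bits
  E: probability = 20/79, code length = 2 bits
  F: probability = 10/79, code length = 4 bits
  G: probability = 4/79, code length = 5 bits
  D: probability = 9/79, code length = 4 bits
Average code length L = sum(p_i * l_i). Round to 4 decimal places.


Weighted contributions p_i * l_i:
  A: (20/79) * 2 = 40/79
  C: (16/79) * 3 = 48/79
  E: (20/79) * 2 = 40/79
  F: (10/79) * 4 = 40/79
  G: (4/79) * 5 = 20/79
  D: (9/79) * 4 = 36/79
Sum = (40 + 48 + 40 + 40 + 20 + 36)/79 = 224/79

L = 224/79 = 2.8354 bits/symbol


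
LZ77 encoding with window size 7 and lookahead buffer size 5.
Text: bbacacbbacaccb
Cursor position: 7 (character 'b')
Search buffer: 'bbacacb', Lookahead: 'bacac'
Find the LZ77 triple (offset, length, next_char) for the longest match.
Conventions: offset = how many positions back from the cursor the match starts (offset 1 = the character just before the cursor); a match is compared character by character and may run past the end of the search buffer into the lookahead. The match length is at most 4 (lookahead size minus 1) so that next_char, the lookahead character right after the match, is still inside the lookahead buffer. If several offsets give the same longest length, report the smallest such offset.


Try each offset into the search buffer:
  offset=1 (pos 6, char 'b'): match length 1
  offset=2 (pos 5, char 'c'): match length 0
  offset=3 (pos 4, char 'a'): match length 0
  offset=4 (pos 3, char 'c'): match length 0
  offset=5 (pos 2, char 'a'): match length 0
  offset=6 (pos 1, char 'b'): match length 4
  offset=7 (pos 0, char 'b'): match length 1
Longest match has length 4 at offset 6.
next_char = character at position 7 + 4 = 11 -> 'c'

Best match: offset=6, length=4 (matching 'baca' starting at position 1)
LZ77 triple: (6, 4, 'c')


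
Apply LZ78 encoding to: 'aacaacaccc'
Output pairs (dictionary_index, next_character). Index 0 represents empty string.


LZ78 encoding steps:
Dictionary: {0: ''}
Step 1: w='' (idx 0), next='a' -> output (0, 'a'), add 'a' as idx 1
Step 2: w='a' (idx 1), next='c' -> output (1, 'c'), add 'ac' as idx 2
Step 3: w='a' (idx 1), next='a' -> output (1, 'a'), add 'aa' as idx 3
Step 4: w='' (idx 0), next='c' -> output (0, 'c'), add 'c' as idx 4
Step 5: w='ac' (idx 2), next='c' -> output (2, 'c'), add 'acc' as idx 5
Step 6: w='c' (idx 4), end of input -> output (4, '')


Encoded: [(0, 'a'), (1, 'c'), (1, 'a'), (0, 'c'), (2, 'c'), (4, '')]


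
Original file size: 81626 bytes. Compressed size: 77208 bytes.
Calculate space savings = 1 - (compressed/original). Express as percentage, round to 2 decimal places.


ratio = compressed/original = 77208/81626 = 0.945875
savings = 1 - ratio = 1 - 0.945875 = 0.054125
as a percentage: 0.054125 * 100 = 5.41%

Space savings = 1 - 77208/81626 = 5.41%


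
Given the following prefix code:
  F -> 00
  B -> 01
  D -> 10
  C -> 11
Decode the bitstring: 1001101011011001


Decoding step by step:
Bits 10 -> D
Bits 01 -> B
Bits 10 -> D
Bits 10 -> D
Bits 11 -> C
Bits 01 -> B
Bits 10 -> D
Bits 01 -> B


Decoded message: DBDDCBDB


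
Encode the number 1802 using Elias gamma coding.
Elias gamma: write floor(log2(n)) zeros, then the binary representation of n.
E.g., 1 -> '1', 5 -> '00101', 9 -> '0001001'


num_bits = floor(log2(1802)) + 1 = 11
leading_zeros = num_bits - 1 = 10
binary(1802) = 11100001010

Elias gamma(1802) = '0000000000' + '11100001010' = 000000000011100001010 (21 bits)


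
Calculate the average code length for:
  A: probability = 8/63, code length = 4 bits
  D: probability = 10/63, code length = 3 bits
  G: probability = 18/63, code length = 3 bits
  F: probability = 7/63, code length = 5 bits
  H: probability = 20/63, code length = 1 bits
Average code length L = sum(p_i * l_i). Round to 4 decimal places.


Weighted contributions p_i * l_i:
  A: (8/63) * 4 = 32/63
  D: (10/63) * 3 = 30/63
  G: (18/63) * 3 = 54/63
  F: (7/63) * 5 = 35/63
  H: (20/63) * 1 = 20/63
Sum = (32 + 30 + 54 + 35 + 20)/63 = 171/63

L = 171/63 = 2.7143 bits/symbol


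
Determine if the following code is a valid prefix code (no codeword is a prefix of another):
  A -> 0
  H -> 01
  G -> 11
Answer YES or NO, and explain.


Checking each pair (does one codeword prefix another?):
  A='0' vs H='01': prefix -- VIOLATION

NO -- this is NOT a valid prefix code. A (0) is a prefix of H (01).


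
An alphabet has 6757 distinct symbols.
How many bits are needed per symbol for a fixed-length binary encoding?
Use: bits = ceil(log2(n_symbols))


log2(6757) = 12.7222
Bracket: 2^12 = 4096 < 6757 <= 2^13 = 8192
So ceil(log2(6757)) = 13

bits = ceil(log2(6757)) = ceil(12.7222) = 13 bits


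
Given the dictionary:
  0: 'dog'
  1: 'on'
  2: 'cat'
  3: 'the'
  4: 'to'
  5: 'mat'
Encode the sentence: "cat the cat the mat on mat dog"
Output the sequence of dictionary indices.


Look up each word in the dictionary:
  'cat' -> 2
  'the' -> 3
  'cat' -> 2
  'the' -> 3
  'mat' -> 5
  'on' -> 1
  'mat' -> 5
  'dog' -> 0

Encoded: [2, 3, 2, 3, 5, 1, 5, 0]


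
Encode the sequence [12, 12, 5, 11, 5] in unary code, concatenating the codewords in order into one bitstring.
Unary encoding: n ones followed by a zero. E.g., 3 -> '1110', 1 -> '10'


Encode each number as n ones followed by a terminating 0:
  12 -> 1111111111110 (13 bits)
  12 -> 1111111111110 (13 bits)
  5 -> 111110 (6 bits)
  11 -> 111111111110 (12 bits)
  5 -> 111110 (6 bits)
Total length = 13 + 13 + 6 + 12 + 6 = 50 bits.

Unary([12, 12, 5, 11, 5]) = 11111111111101111111111110111110111111111110111110 (50 bits)


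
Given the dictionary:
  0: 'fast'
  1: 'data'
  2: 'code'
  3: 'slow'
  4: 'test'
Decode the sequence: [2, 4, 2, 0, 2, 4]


Look up each index in the dictionary:
  2 -> 'code'
  4 -> 'test'
  2 -> 'code'
  0 -> 'fast'
  2 -> 'code'
  4 -> 'test'

Decoded: "code test code fast code test"


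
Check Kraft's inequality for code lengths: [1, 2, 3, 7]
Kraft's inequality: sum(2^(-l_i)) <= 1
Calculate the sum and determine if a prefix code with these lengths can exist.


Sum = 2^(-1) + 2^(-2) + 2^(-3) + 2^(-7)
    = 0.5 + 0.25 + 0.125 + 0.0078125
    = 113/128 = 0.8828125
Since 0.8828125 <= 1, Kraft's inequality IS satisfied.
A prefix code with these lengths CAN exist.

Kraft sum = 0.8828125. Satisfied.


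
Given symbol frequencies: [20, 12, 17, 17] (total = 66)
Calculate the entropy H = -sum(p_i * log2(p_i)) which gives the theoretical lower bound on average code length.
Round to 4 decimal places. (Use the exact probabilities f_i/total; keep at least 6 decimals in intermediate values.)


Per-symbol terms -p_i * log2(p_i) with p_i = f_i/66:
  p = 20/66 = 0.303030: log2(p) = -1.722466, -p*log2(p) = 0.521959
  p = 12/66 = 0.181818: log2(p) = -2.459432, -p*log2(p) = 0.447169
  p = 17/66 = 0.257576: log2(p) = -1.956931, -p*log2(p) = 0.504058
  p = 17/66 = 0.257576: log2(p) = -1.956931, -p*log2(p) = 0.504058
H = 0.521959 + 0.447169 + 0.504058 + 0.504058 = 1.977244

H = 1.9772 bits/symbol


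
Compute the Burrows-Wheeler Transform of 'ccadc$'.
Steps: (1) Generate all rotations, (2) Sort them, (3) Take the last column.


Rotations (sorted):
  0: $ccadc -> last char: c
  1: adc$cc -> last char: c
  2: c$ccad -> last char: d
  3: cadc$c -> last char: c
  4: ccadc$ -> last char: $
  5: dc$cca -> last char: a


BWT = ccdc$a


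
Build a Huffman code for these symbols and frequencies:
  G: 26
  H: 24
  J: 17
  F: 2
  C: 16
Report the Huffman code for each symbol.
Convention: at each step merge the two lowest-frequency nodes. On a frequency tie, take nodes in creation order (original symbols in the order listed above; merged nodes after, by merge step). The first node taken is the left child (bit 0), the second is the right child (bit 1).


Huffman tree construction:
Step 1: Merge F(2) + C(16) = 18
Step 2: Merge J(17) + (F+C)(18) = 35
Step 3: Merge H(24) + G(26) = 50
Step 4: Merge (J+(F+C))(35) + (H+G)(50) = 85
Read each symbol's code off the tree from the root (left child = 0, right child = 1).

Codes:
  G: 11 (length 2)
  H: 10 (length 2)
  J: 00 (length 2)
  F: 010 (length 3)
  C: 011 (length 3)
Average code length: 188/85 = 2.2118 bits/symbol


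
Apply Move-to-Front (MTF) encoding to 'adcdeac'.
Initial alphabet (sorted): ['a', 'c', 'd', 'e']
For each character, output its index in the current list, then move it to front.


MTF encoding:
'a': index 0 in ['a', 'c', 'd', 'e'] -> ['a', 'c', 'd', 'e']
'd': index 2 in ['a', 'c', 'd', 'e'] -> ['d', 'a', 'c', 'e']
'c': index 2 in ['d', 'a', 'c', 'e'] -> ['c', 'd', 'a', 'e']
'd': index 1 in ['c', 'd', 'a', 'e'] -> ['d', 'c', 'a', 'e']
'e': index 3 in ['d', 'c', 'a', 'e'] -> ['e', 'd', 'c', 'a']
'a': index 3 in ['e', 'd', 'c', 'a'] -> ['a', 'e', 'd', 'c']
'c': index 3 in ['a', 'e', 'd', 'c'] -> ['c', 'a', 'e', 'd']


Output: [0, 2, 2, 1, 3, 3, 3]


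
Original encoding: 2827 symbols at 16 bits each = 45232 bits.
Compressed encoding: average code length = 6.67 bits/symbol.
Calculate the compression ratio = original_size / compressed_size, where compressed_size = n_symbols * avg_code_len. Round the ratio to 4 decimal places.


original_size = n_symbols * orig_bits = 2827 * 16 = 45232 bits
compressed_size = n_symbols * avg_code_len = 2827 * 6.67 = 18856.09 bits
ratio = original_size / compressed_size = 45232 / 18856.09 = 2.3988

Compression ratio = 2.3988


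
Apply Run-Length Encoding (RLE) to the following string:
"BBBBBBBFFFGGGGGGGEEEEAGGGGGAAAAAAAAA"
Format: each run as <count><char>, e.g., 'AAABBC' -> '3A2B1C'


Scanning runs left to right:
  i=0: run of 'B' x 7 -> '7B'
  i=7: run of 'F' x 3 -> '3F'
  i=10: run of 'G' x 7 -> '7G'
  i=17: run of 'E' x 4 -> '4E'
  i=21: run of 'A' x 1 -> '1A'
  i=22: run of 'G' x 5 -> '5G'
  i=27: run of 'A' x 9 -> '9A'

RLE = 7B3F7G4E1A5G9A


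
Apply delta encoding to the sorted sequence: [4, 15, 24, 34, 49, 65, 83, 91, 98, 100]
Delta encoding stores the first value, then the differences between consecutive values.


First value: 4
Deltas:
  15 - 4 = 11
  24 - 15 = 9
  34 - 24 = 10
  49 - 34 = 15
  65 - 49 = 16
  83 - 65 = 18
  91 - 83 = 8
  98 - 91 = 7
  100 - 98 = 2


Delta encoded: [4, 11, 9, 10, 15, 16, 18, 8, 7, 2]


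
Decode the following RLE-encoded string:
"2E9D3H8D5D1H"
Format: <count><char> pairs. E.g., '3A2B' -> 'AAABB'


Expanding each <count><char> pair:
  2E -> 'EE'
  9D -> 'DDDDDDDDD'
  3H -> 'HHH'
  8D -> 'DDDDDDDD'
  5D -> 'DDDDD'
  1H -> 'H'

Decoded = EEDDDDDDDDDHHHDDDDDDDDDDDDDH


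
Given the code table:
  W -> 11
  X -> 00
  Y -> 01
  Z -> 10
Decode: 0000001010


Decoding:
00 -> X
00 -> X
00 -> X
10 -> Z
10 -> Z


Result: XXXZZ


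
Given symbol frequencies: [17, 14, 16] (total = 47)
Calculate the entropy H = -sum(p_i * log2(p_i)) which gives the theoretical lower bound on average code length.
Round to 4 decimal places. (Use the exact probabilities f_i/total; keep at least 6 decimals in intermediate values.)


Per-symbol terms -p_i * log2(p_i) with p_i = f_i/47:
  p = 17/47 = 0.361702: log2(p) = -1.467126, -p*log2(p) = 0.530663
  p = 14/47 = 0.297872: log2(p) = -1.747234, -p*log2(p) = 0.520453
  p = 16/47 = 0.340426: log2(p) = -1.554589, -p*log2(p) = 0.529222
H = 0.530663 + 0.520453 + 0.529222 = 1.580338

H = 1.5803 bits/symbol


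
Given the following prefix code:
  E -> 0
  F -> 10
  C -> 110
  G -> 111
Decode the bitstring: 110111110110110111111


Decoding step by step:
Bits 110 -> C
Bits 111 -> G
Bits 110 -> C
Bits 110 -> C
Bits 110 -> C
Bits 111 -> G
Bits 111 -> G


Decoded message: CGCCCGG


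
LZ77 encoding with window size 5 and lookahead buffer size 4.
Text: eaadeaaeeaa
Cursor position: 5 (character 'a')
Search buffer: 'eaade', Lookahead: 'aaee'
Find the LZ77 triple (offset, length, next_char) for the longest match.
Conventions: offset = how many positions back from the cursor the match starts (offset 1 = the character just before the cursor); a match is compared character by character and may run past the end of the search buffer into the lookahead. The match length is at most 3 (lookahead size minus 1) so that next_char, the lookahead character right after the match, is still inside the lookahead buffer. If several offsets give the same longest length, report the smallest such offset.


Try each offset into the search buffer:
  offset=1 (pos 4, char 'e'): match length 0
  offset=2 (pos 3, char 'd'): match length 0
  offset=3 (pos 2, char 'a'): match length 1
  offset=4 (pos 1, char 'a'): match length 2
  offset=5 (pos 0, char 'e'): match length 0
Longest match has length 2 at offset 4.
next_char = character at position 5 + 2 = 7 -> 'e'

Best match: offset=4, length=2 (matching 'aa' starting at position 1)
LZ77 triple: (4, 2, 'e')


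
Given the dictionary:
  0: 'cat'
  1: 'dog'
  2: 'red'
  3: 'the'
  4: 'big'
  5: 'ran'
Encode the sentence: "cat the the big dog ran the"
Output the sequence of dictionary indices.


Look up each word in the dictionary:
  'cat' -> 0
  'the' -> 3
  'the' -> 3
  'big' -> 4
  'dog' -> 1
  'ran' -> 5
  'the' -> 3

Encoded: [0, 3, 3, 4, 1, 5, 3]


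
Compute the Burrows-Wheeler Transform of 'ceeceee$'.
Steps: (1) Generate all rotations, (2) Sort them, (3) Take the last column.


Rotations (sorted):
  0: $ceeceee -> last char: e
  1: ceeceee$ -> last char: $
  2: ceee$cee -> last char: e
  3: e$ceecee -> last char: e
  4: eceee$ce -> last char: e
  5: ee$ceece -> last char: e
  6: eeceee$c -> last char: c
  7: eee$ceec -> last char: c


BWT = e$eeeecc


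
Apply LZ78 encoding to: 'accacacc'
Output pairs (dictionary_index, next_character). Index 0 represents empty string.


LZ78 encoding steps:
Dictionary: {0: ''}
Step 1: w='' (idx 0), next='a' -> output (0, 'a'), add 'a' as idx 1
Step 2: w='' (idx 0), next='c' -> output (0, 'c'), add 'c' as idx 2
Step 3: w='c' (idx 2), next='a' -> output (2, 'a'), add 'ca' as idx 3
Step 4: w='ca' (idx 3), next='c' -> output (3, 'c'), add 'cac' as idx 4
Step 5: w='c' (idx 2), end of input -> output (2, '')


Encoded: [(0, 'a'), (0, 'c'), (2, 'a'), (3, 'c'), (2, '')]


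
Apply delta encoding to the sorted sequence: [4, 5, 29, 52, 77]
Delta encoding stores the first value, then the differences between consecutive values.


First value: 4
Deltas:
  5 - 4 = 1
  29 - 5 = 24
  52 - 29 = 23
  77 - 52 = 25


Delta encoded: [4, 1, 24, 23, 25]


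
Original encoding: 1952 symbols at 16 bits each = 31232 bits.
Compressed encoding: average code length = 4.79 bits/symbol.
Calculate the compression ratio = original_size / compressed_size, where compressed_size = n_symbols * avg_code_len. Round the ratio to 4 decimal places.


original_size = n_symbols * orig_bits = 1952 * 16 = 31232 bits
compressed_size = n_symbols * avg_code_len = 1952 * 4.79 = 9350.08 bits
ratio = original_size / compressed_size = 31232 / 9350.08 = 3.3403

Compression ratio = 3.3403


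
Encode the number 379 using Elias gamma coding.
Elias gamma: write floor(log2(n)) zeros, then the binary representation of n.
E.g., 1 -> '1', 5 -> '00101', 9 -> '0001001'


num_bits = floor(log2(379)) + 1 = 9
leading_zeros = num_bits - 1 = 8
binary(379) = 101111011

Elias gamma(379) = '00000000' + '101111011' = 00000000101111011 (17 bits)


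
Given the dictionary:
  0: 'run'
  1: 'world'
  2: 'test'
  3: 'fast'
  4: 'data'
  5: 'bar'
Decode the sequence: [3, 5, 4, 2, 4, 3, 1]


Look up each index in the dictionary:
  3 -> 'fast'
  5 -> 'bar'
  4 -> 'data'
  2 -> 'test'
  4 -> 'data'
  3 -> 'fast'
  1 -> 'world'

Decoded: "fast bar data test data fast world"


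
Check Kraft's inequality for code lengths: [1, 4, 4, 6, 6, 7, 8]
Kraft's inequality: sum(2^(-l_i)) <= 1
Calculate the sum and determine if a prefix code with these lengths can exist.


Sum = 2^(-1) + 2^(-4) + 2^(-4) + 2^(-6) + 2^(-6) + 2^(-7) + 2^(-8)
    = 0.5 + 0.0625 + 0.0625 + 0.015625 + 0.015625 + 0.0078125 + 0.00390625
    = 171/256 = 0.66796875
Since 0.66796875 <= 1, Kraft's inequality IS satisfied.
A prefix code with these lengths CAN exist.

Kraft sum = 0.66796875. Satisfied.


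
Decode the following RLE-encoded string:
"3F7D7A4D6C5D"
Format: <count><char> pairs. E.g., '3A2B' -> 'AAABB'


Expanding each <count><char> pair:
  3F -> 'FFF'
  7D -> 'DDDDDDD'
  7A -> 'AAAAAAA'
  4D -> 'DDDD'
  6C -> 'CCCCCC'
  5D -> 'DDDDD'

Decoded = FFFDDDDDDDAAAAAAADDDDCCCCCCDDDDD


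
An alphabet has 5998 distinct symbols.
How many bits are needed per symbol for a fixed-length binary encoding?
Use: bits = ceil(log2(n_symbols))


log2(5998) = 12.5503
Bracket: 2^12 = 4096 < 5998 <= 2^13 = 8192
So ceil(log2(5998)) = 13

bits = ceil(log2(5998)) = ceil(12.5503) = 13 bits


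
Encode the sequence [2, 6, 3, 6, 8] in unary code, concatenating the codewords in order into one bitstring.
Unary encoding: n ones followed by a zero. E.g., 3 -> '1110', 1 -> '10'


Encode each number as n ones followed by a terminating 0:
  2 -> 110 (3 bits)
  6 -> 1111110 (7 bits)
  3 -> 1110 (4 bits)
  6 -> 1111110 (7 bits)
  8 -> 111111110 (9 bits)
Total length = 3 + 7 + 4 + 7 + 9 = 30 bits.

Unary([2, 6, 3, 6, 8]) = 110111111011101111110111111110 (30 bits)


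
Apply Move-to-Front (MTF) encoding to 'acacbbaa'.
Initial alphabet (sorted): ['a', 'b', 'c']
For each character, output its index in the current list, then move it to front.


MTF encoding:
'a': index 0 in ['a', 'b', 'c'] -> ['a', 'b', 'c']
'c': index 2 in ['a', 'b', 'c'] -> ['c', 'a', 'b']
'a': index 1 in ['c', 'a', 'b'] -> ['a', 'c', 'b']
'c': index 1 in ['a', 'c', 'b'] -> ['c', 'a', 'b']
'b': index 2 in ['c', 'a', 'b'] -> ['b', 'c', 'a']
'b': index 0 in ['b', 'c', 'a'] -> ['b', 'c', 'a']
'a': index 2 in ['b', 'c', 'a'] -> ['a', 'b', 'c']
'a': index 0 in ['a', 'b', 'c'] -> ['a', 'b', 'c']


Output: [0, 2, 1, 1, 2, 0, 2, 0]


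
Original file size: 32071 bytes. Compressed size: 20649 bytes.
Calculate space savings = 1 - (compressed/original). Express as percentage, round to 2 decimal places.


ratio = compressed/original = 20649/32071 = 0.643853
savings = 1 - ratio = 1 - 0.643853 = 0.356147
as a percentage: 0.356147 * 100 = 35.61%

Space savings = 1 - 20649/32071 = 35.61%


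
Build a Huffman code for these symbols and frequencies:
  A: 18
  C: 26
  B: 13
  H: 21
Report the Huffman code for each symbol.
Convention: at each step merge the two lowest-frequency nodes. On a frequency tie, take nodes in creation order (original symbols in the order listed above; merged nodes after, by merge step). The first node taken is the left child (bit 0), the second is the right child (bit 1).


Huffman tree construction:
Step 1: Merge B(13) + A(18) = 31
Step 2: Merge H(21) + C(26) = 47
Step 3: Merge (B+A)(31) + (H+C)(47) = 78
Read each symbol's code off the tree from the root (left child = 0, right child = 1).

Codes:
  A: 01 (length 2)
  C: 11 (length 2)
  B: 00 (length 2)
  H: 10 (length 2)
Average code length: 156/78 = 2.0000 bits/symbol


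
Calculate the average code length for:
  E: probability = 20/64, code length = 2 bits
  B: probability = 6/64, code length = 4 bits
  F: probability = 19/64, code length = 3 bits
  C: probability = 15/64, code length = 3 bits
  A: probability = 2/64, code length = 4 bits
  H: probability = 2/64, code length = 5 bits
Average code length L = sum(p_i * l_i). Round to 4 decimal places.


Weighted contributions p_i * l_i:
  E: (20/64) * 2 = 40/64
  B: (6/64) * 4 = 24/64
  F: (19/64) * 3 = 57/64
  C: (15/64) * 3 = 45/64
  A: (2/64) * 4 = 8/64
  H: (2/64) * 5 = 10/64
Sum = (40 + 24 + 57 + 45 + 8 + 10)/64 = 184/64

L = 184/64 = 2.8750 bits/symbol


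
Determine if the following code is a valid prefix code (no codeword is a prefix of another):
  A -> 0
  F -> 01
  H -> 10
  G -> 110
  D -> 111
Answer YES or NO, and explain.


Checking each pair (does one codeword prefix another?):
  A='0' vs F='01': prefix -- VIOLATION

NO -- this is NOT a valid prefix code. A (0) is a prefix of F (01).


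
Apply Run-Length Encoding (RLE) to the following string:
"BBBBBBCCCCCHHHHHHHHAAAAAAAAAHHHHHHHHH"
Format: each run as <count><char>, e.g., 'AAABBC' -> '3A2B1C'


Scanning runs left to right:
  i=0: run of 'B' x 6 -> '6B'
  i=6: run of 'C' x 5 -> '5C'
  i=11: run of 'H' x 8 -> '8H'
  i=19: run of 'A' x 9 -> '9A'
  i=28: run of 'H' x 9 -> '9H'

RLE = 6B5C8H9A9H


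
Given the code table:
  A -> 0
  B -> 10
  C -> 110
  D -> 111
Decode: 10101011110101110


Decoding:
10 -> B
10 -> B
10 -> B
111 -> D
10 -> B
10 -> B
111 -> D
0 -> A


Result: BBBDBBDA


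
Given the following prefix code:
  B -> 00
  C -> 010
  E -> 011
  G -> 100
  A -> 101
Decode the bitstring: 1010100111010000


Decoding step by step:
Bits 101 -> A
Bits 010 -> C
Bits 011 -> E
Bits 101 -> A
Bits 00 -> B
Bits 00 -> B


Decoded message: ACEABB


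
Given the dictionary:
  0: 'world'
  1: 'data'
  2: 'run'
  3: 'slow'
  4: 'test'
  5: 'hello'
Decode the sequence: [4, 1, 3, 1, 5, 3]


Look up each index in the dictionary:
  4 -> 'test'
  1 -> 'data'
  3 -> 'slow'
  1 -> 'data'
  5 -> 'hello'
  3 -> 'slow'

Decoded: "test data slow data hello slow"


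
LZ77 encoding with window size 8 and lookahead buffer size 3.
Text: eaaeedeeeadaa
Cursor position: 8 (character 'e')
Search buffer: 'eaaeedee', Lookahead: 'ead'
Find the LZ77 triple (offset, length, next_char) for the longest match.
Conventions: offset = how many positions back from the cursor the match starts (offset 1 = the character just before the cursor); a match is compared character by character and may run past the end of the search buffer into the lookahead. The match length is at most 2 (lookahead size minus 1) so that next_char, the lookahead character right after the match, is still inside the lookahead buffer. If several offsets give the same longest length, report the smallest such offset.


Try each offset into the search buffer:
  offset=1 (pos 7, char 'e'): match length 1
  offset=2 (pos 6, char 'e'): match length 1
  offset=3 (pos 5, char 'd'): match length 0
  offset=4 (pos 4, char 'e'): match length 1
  offset=5 (pos 3, char 'e'): match length 1
  offset=6 (pos 2, char 'a'): match length 0
  offset=7 (pos 1, char 'a'): match length 0
  offset=8 (pos 0, char 'e'): match length 2
Longest match has length 2 at offset 8.
next_char = character at position 8 + 2 = 10 -> 'd'

Best match: offset=8, length=2 (matching 'ea' starting at position 0)
LZ77 triple: (8, 2, 'd')


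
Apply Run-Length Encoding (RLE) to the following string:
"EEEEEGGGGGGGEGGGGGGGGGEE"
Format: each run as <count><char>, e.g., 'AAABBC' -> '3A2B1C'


Scanning runs left to right:
  i=0: run of 'E' x 5 -> '5E'
  i=5: run of 'G' x 7 -> '7G'
  i=12: run of 'E' x 1 -> '1E'
  i=13: run of 'G' x 9 -> '9G'
  i=22: run of 'E' x 2 -> '2E'

RLE = 5E7G1E9G2E


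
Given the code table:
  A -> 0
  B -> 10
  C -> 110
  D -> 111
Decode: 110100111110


Decoding:
110 -> C
10 -> B
0 -> A
111 -> D
110 -> C


Result: CBADC


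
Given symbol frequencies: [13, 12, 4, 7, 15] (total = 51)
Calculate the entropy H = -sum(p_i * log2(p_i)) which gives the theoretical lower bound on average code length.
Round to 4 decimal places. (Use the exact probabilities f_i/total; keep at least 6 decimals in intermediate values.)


Per-symbol terms -p_i * log2(p_i) with p_i = f_i/51:
  p = 13/51 = 0.254902: log2(p) = -1.971986, -p*log2(p) = 0.502663
  p = 12/51 = 0.235294: log2(p) = -2.087463, -p*log2(p) = 0.491168
  p = 4/51 = 0.078431: log2(p) = -3.672425, -p*log2(p) = 0.288033
  p = 7/51 = 0.137255: log2(p) = -2.865070, -p*log2(p) = 0.393245
  p = 15/51 = 0.294118: log2(p) = -1.765535, -p*log2(p) = 0.519275
H = 0.502663 + 0.491168 + 0.288033 + 0.393245 + 0.519275 = 2.194384

H = 2.1944 bits/symbol


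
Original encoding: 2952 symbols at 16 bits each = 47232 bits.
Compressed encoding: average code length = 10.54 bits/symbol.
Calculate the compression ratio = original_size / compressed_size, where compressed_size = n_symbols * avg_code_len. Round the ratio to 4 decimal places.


original_size = n_symbols * orig_bits = 2952 * 16 = 47232 bits
compressed_size = n_symbols * avg_code_len = 2952 * 10.54 = 31114.08 bits
ratio = original_size / compressed_size = 47232 / 31114.08 = 1.518

Compression ratio = 1.518


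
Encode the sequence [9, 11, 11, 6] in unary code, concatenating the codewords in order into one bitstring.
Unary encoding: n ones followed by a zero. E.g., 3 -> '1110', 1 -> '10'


Encode each number as n ones followed by a terminating 0:
  9 -> 1111111110 (10 bits)
  11 -> 111111111110 (12 bits)
  11 -> 111111111110 (12 bits)
  6 -> 1111110 (7 bits)
Total length = 10 + 12 + 12 + 7 = 41 bits.

Unary([9, 11, 11, 6]) = 11111111101111111111101111111111101111110 (41 bits)


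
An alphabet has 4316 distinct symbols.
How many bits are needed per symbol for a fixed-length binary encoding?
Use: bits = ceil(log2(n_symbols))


log2(4316) = 12.0755
Bracket: 2^12 = 4096 < 4316 <= 2^13 = 8192
So ceil(log2(4316)) = 13

bits = ceil(log2(4316)) = ceil(12.0755) = 13 bits


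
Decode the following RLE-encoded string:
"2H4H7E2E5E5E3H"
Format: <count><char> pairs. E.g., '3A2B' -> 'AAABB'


Expanding each <count><char> pair:
  2H -> 'HH'
  4H -> 'HHHH'
  7E -> 'EEEEEEE'
  2E -> 'EE'
  5E -> 'EEEEE'
  5E -> 'EEEEE'
  3H -> 'HHH'

Decoded = HHHHHHEEEEEEEEEEEEEEEEEEEHHH


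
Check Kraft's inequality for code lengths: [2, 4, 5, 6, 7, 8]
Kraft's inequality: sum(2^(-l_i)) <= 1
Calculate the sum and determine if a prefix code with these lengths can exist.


Sum = 2^(-2) + 2^(-4) + 2^(-5) + 2^(-6) + 2^(-7) + 2^(-8)
    = 0.25 + 0.0625 + 0.03125 + 0.015625 + 0.0078125 + 0.00390625
    = 95/256 = 0.37109375
Since 0.37109375 <= 1, Kraft's inequality IS satisfied.
A prefix code with these lengths CAN exist.

Kraft sum = 0.37109375. Satisfied.


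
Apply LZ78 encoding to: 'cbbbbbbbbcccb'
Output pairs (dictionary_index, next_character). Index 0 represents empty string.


LZ78 encoding steps:
Dictionary: {0: ''}
Step 1: w='' (idx 0), next='c' -> output (0, 'c'), add 'c' as idx 1
Step 2: w='' (idx 0), next='b' -> output (0, 'b'), add 'b' as idx 2
Step 3: w='b' (idx 2), next='b' -> output (2, 'b'), add 'bb' as idx 3
Step 4: w='bb' (idx 3), next='b' -> output (3, 'b'), add 'bbb' as idx 4
Step 5: w='bb' (idx 3), next='c' -> output (3, 'c'), add 'bbc' as idx 5
Step 6: w='c' (idx 1), next='c' -> output (1, 'c'), add 'cc' as idx 6
Step 7: w='b' (idx 2), end of input -> output (2, '')


Encoded: [(0, 'c'), (0, 'b'), (2, 'b'), (3, 'b'), (3, 'c'), (1, 'c'), (2, '')]


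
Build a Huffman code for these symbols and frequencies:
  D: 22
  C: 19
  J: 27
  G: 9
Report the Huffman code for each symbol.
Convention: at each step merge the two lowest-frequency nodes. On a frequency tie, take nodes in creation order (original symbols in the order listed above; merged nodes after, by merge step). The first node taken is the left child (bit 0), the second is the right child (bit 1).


Huffman tree construction:
Step 1: Merge G(9) + C(19) = 28
Step 2: Merge D(22) + J(27) = 49
Step 3: Merge (G+C)(28) + (D+J)(49) = 77
Read each symbol's code off the tree from the root (left child = 0, right child = 1).

Codes:
  D: 10 (length 2)
  C: 01 (length 2)
  J: 11 (length 2)
  G: 00 (length 2)
Average code length: 154/77 = 2.0000 bits/symbol


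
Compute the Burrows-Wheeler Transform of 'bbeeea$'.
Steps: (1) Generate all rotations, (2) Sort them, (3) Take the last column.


Rotations (sorted):
  0: $bbeeea -> last char: a
  1: a$bbeee -> last char: e
  2: bbeeea$ -> last char: $
  3: beeea$b -> last char: b
  4: ea$bbee -> last char: e
  5: eea$bbe -> last char: e
  6: eeea$bb -> last char: b


BWT = ae$beeb


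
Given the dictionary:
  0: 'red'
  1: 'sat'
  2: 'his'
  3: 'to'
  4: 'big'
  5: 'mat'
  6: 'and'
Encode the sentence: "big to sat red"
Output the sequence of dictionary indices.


Look up each word in the dictionary:
  'big' -> 4
  'to' -> 3
  'sat' -> 1
  'red' -> 0

Encoded: [4, 3, 1, 0]


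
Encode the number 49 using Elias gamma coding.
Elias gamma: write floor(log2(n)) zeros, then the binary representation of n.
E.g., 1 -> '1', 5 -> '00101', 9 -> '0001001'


num_bits = floor(log2(49)) + 1 = 6
leading_zeros = num_bits - 1 = 5
binary(49) = 110001

Elias gamma(49) = '00000' + '110001' = 00000110001 (11 bits)


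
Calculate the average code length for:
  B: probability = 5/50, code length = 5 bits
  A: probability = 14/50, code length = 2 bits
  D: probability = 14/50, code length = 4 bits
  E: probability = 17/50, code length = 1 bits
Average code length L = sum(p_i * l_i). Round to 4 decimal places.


Weighted contributions p_i * l_i:
  B: (5/50) * 5 = 25/50
  A: (14/50) * 2 = 28/50
  D: (14/50) * 4 = 56/50
  E: (17/50) * 1 = 17/50
Sum = (25 + 28 + 56 + 17)/50 = 126/50

L = 126/50 = 2.5200 bits/symbol


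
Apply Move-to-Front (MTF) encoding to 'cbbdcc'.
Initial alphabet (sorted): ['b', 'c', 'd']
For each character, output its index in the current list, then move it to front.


MTF encoding:
'c': index 1 in ['b', 'c', 'd'] -> ['c', 'b', 'd']
'b': index 1 in ['c', 'b', 'd'] -> ['b', 'c', 'd']
'b': index 0 in ['b', 'c', 'd'] -> ['b', 'c', 'd']
'd': index 2 in ['b', 'c', 'd'] -> ['d', 'b', 'c']
'c': index 2 in ['d', 'b', 'c'] -> ['c', 'd', 'b']
'c': index 0 in ['c', 'd', 'b'] -> ['c', 'd', 'b']


Output: [1, 1, 0, 2, 2, 0]


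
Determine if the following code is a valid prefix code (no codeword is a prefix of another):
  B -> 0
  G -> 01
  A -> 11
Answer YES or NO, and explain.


Checking each pair (does one codeword prefix another?):
  B='0' vs G='01': prefix -- VIOLATION

NO -- this is NOT a valid prefix code. B (0) is a prefix of G (01).


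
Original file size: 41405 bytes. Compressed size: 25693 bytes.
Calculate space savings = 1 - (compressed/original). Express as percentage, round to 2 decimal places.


ratio = compressed/original = 25693/41405 = 0.620529
savings = 1 - ratio = 1 - 0.620529 = 0.379471
as a percentage: 0.379471 * 100 = 37.95%

Space savings = 1 - 25693/41405 = 37.95%


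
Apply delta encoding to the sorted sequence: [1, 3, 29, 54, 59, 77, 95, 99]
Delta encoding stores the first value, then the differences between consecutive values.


First value: 1
Deltas:
  3 - 1 = 2
  29 - 3 = 26
  54 - 29 = 25
  59 - 54 = 5
  77 - 59 = 18
  95 - 77 = 18
  99 - 95 = 4


Delta encoded: [1, 2, 26, 25, 5, 18, 18, 4]


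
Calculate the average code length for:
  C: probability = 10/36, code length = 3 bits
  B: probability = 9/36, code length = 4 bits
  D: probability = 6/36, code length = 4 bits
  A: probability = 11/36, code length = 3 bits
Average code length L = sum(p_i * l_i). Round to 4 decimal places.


Weighted contributions p_i * l_i:
  C: (10/36) * 3 = 30/36
  B: (9/36) * 4 = 36/36
  D: (6/36) * 4 = 24/36
  A: (11/36) * 3 = 33/36
Sum = (30 + 36 + 24 + 33)/36 = 123/36

L = 123/36 = 3.4167 bits/symbol


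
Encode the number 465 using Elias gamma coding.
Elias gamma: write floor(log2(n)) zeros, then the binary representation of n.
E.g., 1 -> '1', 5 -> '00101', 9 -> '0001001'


num_bits = floor(log2(465)) + 1 = 9
leading_zeros = num_bits - 1 = 8
binary(465) = 111010001

Elias gamma(465) = '00000000' + '111010001' = 00000000111010001 (17 bits)


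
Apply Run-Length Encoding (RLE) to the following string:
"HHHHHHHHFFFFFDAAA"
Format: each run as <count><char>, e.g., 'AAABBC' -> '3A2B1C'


Scanning runs left to right:
  i=0: run of 'H' x 8 -> '8H'
  i=8: run of 'F' x 5 -> '5F'
  i=13: run of 'D' x 1 -> '1D'
  i=14: run of 'A' x 3 -> '3A'

RLE = 8H5F1D3A


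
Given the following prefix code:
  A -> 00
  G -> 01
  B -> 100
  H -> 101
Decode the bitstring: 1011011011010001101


Decoding step by step:
Bits 101 -> H
Bits 101 -> H
Bits 101 -> H
Bits 101 -> H
Bits 00 -> A
Bits 01 -> G
Bits 101 -> H


Decoded message: HHHHAGH


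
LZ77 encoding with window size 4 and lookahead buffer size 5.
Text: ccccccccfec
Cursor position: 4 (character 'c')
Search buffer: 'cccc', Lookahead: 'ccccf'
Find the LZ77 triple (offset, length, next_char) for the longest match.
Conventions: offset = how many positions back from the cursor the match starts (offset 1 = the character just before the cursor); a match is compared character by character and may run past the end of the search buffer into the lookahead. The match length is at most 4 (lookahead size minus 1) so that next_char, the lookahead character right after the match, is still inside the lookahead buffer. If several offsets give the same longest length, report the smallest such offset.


Try each offset into the search buffer:
  offset=1 (pos 3, char 'c'): match length 4
  offset=2 (pos 2, char 'c'): match length 4
  offset=3 (pos 1, char 'c'): match length 4
  offset=4 (pos 0, char 'c'): match length 4
Longest match has length 4, found at offsets 1, 2, 3, 4; take the smallest, offset 1.
next_char = character at position 4 + 4 = 8 -> 'f'

Best match: offset=1, length=4 (matching 'cccc' starting at position 3)
LZ77 triple: (1, 4, 'f')


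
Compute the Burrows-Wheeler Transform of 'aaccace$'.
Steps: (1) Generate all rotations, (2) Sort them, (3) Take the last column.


Rotations (sorted):
  0: $aaccace -> last char: e
  1: aaccace$ -> last char: $
  2: accace$a -> last char: a
  3: ace$aacc -> last char: c
  4: cace$aac -> last char: c
  5: ccace$aa -> last char: a
  6: ce$aacca -> last char: a
  7: e$aaccac -> last char: c


BWT = e$accaac


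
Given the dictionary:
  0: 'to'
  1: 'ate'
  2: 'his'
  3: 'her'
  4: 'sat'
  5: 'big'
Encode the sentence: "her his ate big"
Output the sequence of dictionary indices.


Look up each word in the dictionary:
  'her' -> 3
  'his' -> 2
  'ate' -> 1
  'big' -> 5

Encoded: [3, 2, 1, 5]
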